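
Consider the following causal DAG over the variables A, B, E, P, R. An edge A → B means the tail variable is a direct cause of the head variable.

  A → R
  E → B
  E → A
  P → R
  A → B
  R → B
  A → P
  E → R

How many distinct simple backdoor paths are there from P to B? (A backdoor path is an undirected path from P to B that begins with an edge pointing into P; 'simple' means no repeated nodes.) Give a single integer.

5

A backdoor path from P to B is any simple undirected path whose first edge points into P (i.e. leaves P via a parent).
Parents of P: {A}.
Enumerating:
  P1: P <- A <- E -> R -> B
  P2: P <- A <- E -> B
  P3: P <- A -> R <- E -> B
  P4: P <- A -> R -> B
  P5: P <- A -> B
That exhausts the simple backdoor paths. Count: 5.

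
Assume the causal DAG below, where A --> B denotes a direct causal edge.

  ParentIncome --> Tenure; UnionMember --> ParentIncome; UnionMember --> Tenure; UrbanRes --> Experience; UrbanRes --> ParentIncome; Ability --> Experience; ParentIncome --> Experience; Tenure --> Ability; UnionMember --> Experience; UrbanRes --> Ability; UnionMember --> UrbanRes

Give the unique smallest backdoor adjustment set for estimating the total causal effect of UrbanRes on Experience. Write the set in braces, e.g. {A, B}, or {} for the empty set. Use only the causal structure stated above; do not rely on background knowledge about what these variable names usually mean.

Variables eligible for adjustment (non-descendants of UrbanRes, excluding UrbanRes and Experience): {UnionMember}.
Backdoor paths from UrbanRes to Experience:
  P1: UrbanRes <- UnionMember -> ParentIncome -> Tenure -> Ability -> Experience
  P2: UrbanRes <- UnionMember -> ParentIncome -> Experience
  P3: UrbanRes <- UnionMember -> Tenure <- ParentIncome -> Experience
  P4: UrbanRes <- UnionMember -> Tenure -> Ability -> Experience
  P5: UrbanRes <- UnionMember -> Experience
The empty set is not sufficient: P1 (UrbanRes <- UnionMember -> ParentIncome -> Tenure -> Ability -> Experience) has no collider blocking it and no conditioned non-collider, so it is open.
Try {UnionMember}:
  P1: blocked at fork node UnionMember ∈ conditioning set.
  P2: blocked at fork node UnionMember ∈ conditioning set.
  P3: blocked at fork node UnionMember ∈ conditioning set.
  P4: blocked at fork node UnionMember ∈ conditioning set.
  P5: blocked at fork node UnionMember ∈ conditioning set.
{UnionMember} contains no descendant of UrbanRes and blocks every backdoor path.
{UnionMember} is the unique smallest valid adjustment set.

{UnionMember}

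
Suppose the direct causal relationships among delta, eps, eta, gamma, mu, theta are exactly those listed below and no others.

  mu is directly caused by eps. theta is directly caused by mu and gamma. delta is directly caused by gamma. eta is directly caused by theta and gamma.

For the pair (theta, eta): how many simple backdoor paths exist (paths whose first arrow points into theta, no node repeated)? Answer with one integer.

A backdoor path from theta to eta is any simple undirected path whose first edge points into theta (i.e. leaves theta via a parent).
Parents of theta: {gamma, mu}.
Enumerating:
  P1: theta <- gamma -> eta
That exhausts the simple backdoor paths. Count: 1.

1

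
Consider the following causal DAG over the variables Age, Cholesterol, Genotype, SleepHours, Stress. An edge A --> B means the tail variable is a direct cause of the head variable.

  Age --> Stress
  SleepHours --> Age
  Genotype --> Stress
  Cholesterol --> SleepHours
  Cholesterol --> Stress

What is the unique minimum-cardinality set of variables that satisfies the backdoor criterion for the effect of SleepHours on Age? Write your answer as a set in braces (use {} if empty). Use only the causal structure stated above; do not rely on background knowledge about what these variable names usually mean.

Variables eligible for adjustment (non-descendants of SleepHours, excluding SleepHours and Age): {Cholesterol, Genotype}.
Backdoor paths from SleepHours to Age:
  P1: SleepHours <- Cholesterol -> Stress <- Age
Each backdoor path contains an unconditioned collider, so every path is already blocked with the empty conditioning set:
  P1: blocked at collider Stress (neither it nor any descendant is in the conditioning set).
The empty set is therefore the unique smallest valid set.

{}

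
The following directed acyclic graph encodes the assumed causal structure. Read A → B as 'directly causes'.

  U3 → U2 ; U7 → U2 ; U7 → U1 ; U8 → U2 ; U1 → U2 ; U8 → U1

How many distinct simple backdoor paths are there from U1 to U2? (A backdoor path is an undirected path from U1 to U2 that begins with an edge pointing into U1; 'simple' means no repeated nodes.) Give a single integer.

A backdoor path from U1 to U2 is any simple undirected path whose first edge points into U1 (i.e. leaves U1 via a parent).
Parents of U1: {U7, U8}.
Enumerating:
  P1: U1 <- U8 -> U2
  P2: U1 <- U7 -> U2
That exhausts the simple backdoor paths. Count: 2.

2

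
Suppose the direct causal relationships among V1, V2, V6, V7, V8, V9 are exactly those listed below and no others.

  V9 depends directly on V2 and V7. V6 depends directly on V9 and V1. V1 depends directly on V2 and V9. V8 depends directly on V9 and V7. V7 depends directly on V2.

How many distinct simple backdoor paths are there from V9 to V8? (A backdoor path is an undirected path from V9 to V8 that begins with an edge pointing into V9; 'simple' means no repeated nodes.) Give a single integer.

A backdoor path from V9 to V8 is any simple undirected path whose first edge points into V9 (i.e. leaves V9 via a parent).
Parents of V9: {V2, V7}.
Enumerating:
  P1: V9 <- V2 -> V7 -> V8
  P2: V9 <- V7 -> V8
That exhausts the simple backdoor paths. Count: 2.

2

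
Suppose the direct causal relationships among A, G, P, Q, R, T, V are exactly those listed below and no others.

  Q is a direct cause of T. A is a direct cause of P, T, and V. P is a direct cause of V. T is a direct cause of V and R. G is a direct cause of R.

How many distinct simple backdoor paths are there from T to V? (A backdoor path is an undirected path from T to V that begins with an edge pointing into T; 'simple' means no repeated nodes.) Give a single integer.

2

A backdoor path from T to V is any simple undirected path whose first edge points into T (i.e. leaves T via a parent).
Parents of T: {A, Q}.
Enumerating:
  P1: T <- A -> P -> V
  P2: T <- A -> V
That exhausts the simple backdoor paths. Count: 2.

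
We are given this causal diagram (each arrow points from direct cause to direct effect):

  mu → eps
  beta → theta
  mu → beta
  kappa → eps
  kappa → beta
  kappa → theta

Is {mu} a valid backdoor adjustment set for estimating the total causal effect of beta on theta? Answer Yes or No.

Backdoor paths from beta to theta (paths whose first edge points into beta):
  P1: beta <- mu -> eps <- kappa -> theta
  P2: beta <- kappa -> theta
Condition 1 (no descendant of beta in the set): holds — descendants of beta are {theta}; none are in {mu}.
Condition 2 (every backdoor path blocked by {mu}):
  P1: blocked at fork node mu ∈ conditioning set.
  P2: open — no interior node is in the conditioning set.
{mu} does not satisfy the backdoor criterion.

No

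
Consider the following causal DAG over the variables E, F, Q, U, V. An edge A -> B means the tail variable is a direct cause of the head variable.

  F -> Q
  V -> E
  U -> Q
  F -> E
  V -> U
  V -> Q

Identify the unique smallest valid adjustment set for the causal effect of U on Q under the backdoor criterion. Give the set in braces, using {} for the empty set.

Variables eligible for adjustment (non-descendants of U, excluding U and Q): {E, F, V}.
Backdoor paths from U to Q:
  P1: U <- V -> E <- F -> Q
  P2: U <- V -> Q
The empty set is not sufficient: P2 (U <- V -> Q) has no collider blocking it and no conditioned non-collider, so it is open.
Try {V}:
  P1: blocked at fork node V ∈ conditioning set.
  P2: blocked at fork node V ∈ conditioning set.
{V} contains no descendant of U and blocks every backdoor path.
No other singleton works — e.g. {F} leaves P2 open — so {V} is the unique smallest valid adjustment set.

{V}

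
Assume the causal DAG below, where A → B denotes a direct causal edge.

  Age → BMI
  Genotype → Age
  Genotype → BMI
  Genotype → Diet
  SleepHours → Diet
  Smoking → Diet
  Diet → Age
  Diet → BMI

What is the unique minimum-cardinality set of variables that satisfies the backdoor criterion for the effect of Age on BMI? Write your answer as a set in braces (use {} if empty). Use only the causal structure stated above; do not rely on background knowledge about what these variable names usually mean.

{Diet, Genotype}

Variables eligible for adjustment (non-descendants of Age, excluding Age and BMI): {Diet, Genotype, SleepHours, Smoking}.
Backdoor paths from Age to BMI:
  P1: Age <- Genotype -> Diet -> BMI
  P2: Age <- Genotype -> BMI
  P3: Age <- Diet <- Genotype -> BMI
  P4: Age <- Diet -> BMI
The empty set is not sufficient: P1 (Age <- Genotype -> Diet -> BMI) has no collider blocking it and no conditioned non-collider, so it is open.
Try {Diet, Genotype}:
  P1: blocked at fork node Genotype ∈ conditioning set.
  P2: blocked at fork node Genotype ∈ conditioning set.
  P3: blocked at chain node Diet ∈ conditioning set.
  P4: blocked at fork node Diet ∈ conditioning set.
{Diet, Genotype} contains no descendant of Age and blocks every backdoor path.
Every element of {Diet, Genotype} is needed (dropping Diet leaves P4 open; dropping Genotype leaves P2 open), so no proper subset is valid.
Among all size-2 subsets of the eligible variables, only {Diet, Genotype} blocks every backdoor path, so it is the unique smallest valid adjustment set.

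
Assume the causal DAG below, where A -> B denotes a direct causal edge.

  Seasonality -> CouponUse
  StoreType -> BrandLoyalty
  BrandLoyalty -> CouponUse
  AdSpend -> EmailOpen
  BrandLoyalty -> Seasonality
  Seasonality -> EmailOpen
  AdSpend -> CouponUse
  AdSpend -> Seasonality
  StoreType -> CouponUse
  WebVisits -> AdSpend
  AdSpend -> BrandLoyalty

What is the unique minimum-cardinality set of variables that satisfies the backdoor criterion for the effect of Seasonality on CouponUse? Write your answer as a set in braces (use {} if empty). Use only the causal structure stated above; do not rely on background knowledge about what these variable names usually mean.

Variables eligible for adjustment (non-descendants of Seasonality, excluding Seasonality and CouponUse): {AdSpend, BrandLoyalty, StoreType, WebVisits}.
Backdoor paths from Seasonality to CouponUse:
  P1: Seasonality <- AdSpend -> BrandLoyalty <- StoreType -> CouponUse
  P2: Seasonality <- AdSpend -> BrandLoyalty -> CouponUse
  P3: Seasonality <- AdSpend -> CouponUse
  P4: Seasonality <- BrandLoyalty <- StoreType -> CouponUse
  P5: Seasonality <- BrandLoyalty <- AdSpend -> CouponUse
  P6: Seasonality <- BrandLoyalty -> CouponUse
The empty set is not sufficient: P2 (Seasonality <- AdSpend -> BrandLoyalty -> CouponUse) has no collider blocking it and no conditioned non-collider, so it is open.
Try {AdSpend, BrandLoyalty}:
  P1: blocked at fork node AdSpend ∈ conditioning set.
  P2: blocked at fork node AdSpend ∈ conditioning set.
  P3: blocked at fork node AdSpend ∈ conditioning set.
  P4: blocked at chain node BrandLoyalty ∈ conditioning set.
  P5: blocked at chain node BrandLoyalty ∈ conditioning set.
  P6: blocked at fork node BrandLoyalty ∈ conditioning set.
{AdSpend, BrandLoyalty} contains no descendant of Seasonality and blocks every backdoor path.
Every element of {AdSpend, BrandLoyalty} is needed (dropping AdSpend leaves P1 open; dropping BrandLoyalty leaves P4 open), so no proper subset is valid.
Among all size-2 subsets of the eligible variables, only {AdSpend, BrandLoyalty} blocks every backdoor path, so it is the unique smallest valid adjustment set.

{AdSpend, BrandLoyalty}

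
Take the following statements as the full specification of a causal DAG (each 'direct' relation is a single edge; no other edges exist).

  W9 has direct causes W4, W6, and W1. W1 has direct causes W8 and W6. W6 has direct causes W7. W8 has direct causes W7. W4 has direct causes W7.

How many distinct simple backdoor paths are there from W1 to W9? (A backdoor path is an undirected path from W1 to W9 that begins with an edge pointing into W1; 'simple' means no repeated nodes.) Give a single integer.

4

A backdoor path from W1 to W9 is any simple undirected path whose first edge points into W1 (i.e. leaves W1 via a parent).
Parents of W1: {W6, W8}.
Enumerating:
  P1: W1 <- W8 <- W7 -> W4 -> W9
  P2: W1 <- W8 <- W7 -> W6 -> W9
  P3: W1 <- W6 <- W7 -> W4 -> W9
  P4: W1 <- W6 -> W9
That exhausts the simple backdoor paths. Count: 4.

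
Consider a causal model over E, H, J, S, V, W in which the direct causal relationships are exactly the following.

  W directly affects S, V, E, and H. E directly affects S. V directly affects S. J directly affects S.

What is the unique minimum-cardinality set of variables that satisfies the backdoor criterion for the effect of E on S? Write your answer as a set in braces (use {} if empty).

Variables eligible for adjustment (non-descendants of E, excluding E and S): {H, J, V, W}.
Backdoor paths from E to S:
  P1: E <- W -> V -> S
  P2: E <- W -> S
The empty set is not sufficient: P1 (E <- W -> V -> S) has no collider blocking it and no conditioned non-collider, so it is open.
Try {W}:
  P1: blocked at fork node W ∈ conditioning set.
  P2: blocked at fork node W ∈ conditioning set.
{W} contains no descendant of E and blocks every backdoor path.
No other singleton works — e.g. {J} leaves P1 open — so {W} is the unique smallest valid adjustment set.

{W}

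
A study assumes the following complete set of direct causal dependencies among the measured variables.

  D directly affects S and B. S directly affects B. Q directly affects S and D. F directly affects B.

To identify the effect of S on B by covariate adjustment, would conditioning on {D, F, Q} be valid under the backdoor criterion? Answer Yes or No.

Backdoor paths from S to B (paths whose first edge points into S):
  P1: S <- Q -> D -> B
  P2: S <- D -> B
Condition 1 (no descendant of S in the set): holds — descendants of S are {B}; none are in {D, F, Q}.
Condition 2 (every backdoor path blocked by {D, F, Q}):
  P1: blocked at fork node Q ∈ conditioning set.
  P2: blocked at fork node D ∈ conditioning set.
{D, F, Q} satisfies the backdoor criterion.

Yes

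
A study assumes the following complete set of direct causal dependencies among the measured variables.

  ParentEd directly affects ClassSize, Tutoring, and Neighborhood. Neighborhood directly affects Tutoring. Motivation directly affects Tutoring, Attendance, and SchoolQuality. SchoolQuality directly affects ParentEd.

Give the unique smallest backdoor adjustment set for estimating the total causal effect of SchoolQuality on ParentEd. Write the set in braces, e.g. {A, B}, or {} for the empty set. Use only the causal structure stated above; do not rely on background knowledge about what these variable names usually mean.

{}

Variables eligible for adjustment (non-descendants of SchoolQuality, excluding SchoolQuality and ParentEd): {Attendance, Motivation}.
Backdoor paths from SchoolQuality to ParentEd:
  P1: SchoolQuality <- Motivation -> Tutoring <- ParentEd
  P2: SchoolQuality <- Motivation -> Tutoring <- Neighborhood <- ParentEd
Each backdoor path contains an unconditioned collider, so every path is already blocked with the empty conditioning set:
  P1: blocked at collider Tutoring (neither it nor any descendant is in the conditioning set).
  P2: blocked at collider Tutoring (neither it nor any descendant is in the conditioning set).
The empty set is therefore the unique smallest valid set.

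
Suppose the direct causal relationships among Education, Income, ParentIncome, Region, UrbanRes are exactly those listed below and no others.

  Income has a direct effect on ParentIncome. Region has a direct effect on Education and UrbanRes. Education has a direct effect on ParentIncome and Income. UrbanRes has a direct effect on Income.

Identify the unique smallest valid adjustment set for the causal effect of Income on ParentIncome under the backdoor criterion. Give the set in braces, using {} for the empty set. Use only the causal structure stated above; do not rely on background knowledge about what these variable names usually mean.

{Education}

Variables eligible for adjustment (non-descendants of Income, excluding Income and ParentIncome): {Education, Region, UrbanRes}.
Backdoor paths from Income to ParentIncome:
  P1: Income <- Education -> ParentIncome
  P2: Income <- UrbanRes <- Region -> Education -> ParentIncome
The empty set is not sufficient: P1 (Income <- Education -> ParentIncome) has no collider blocking it and no conditioned non-collider, so it is open.
Try {Education}:
  P1: blocked at fork node Education ∈ conditioning set.
  P2: blocked at chain node Education ∈ conditioning set.
{Education} contains no descendant of Income and blocks every backdoor path.
No other singleton works — e.g. {Region} leaves P1 open — so {Education} is the unique smallest valid adjustment set.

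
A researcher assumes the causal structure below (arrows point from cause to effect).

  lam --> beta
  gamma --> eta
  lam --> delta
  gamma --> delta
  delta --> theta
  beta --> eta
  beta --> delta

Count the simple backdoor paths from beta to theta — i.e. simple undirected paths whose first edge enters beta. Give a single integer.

A backdoor path from beta to theta is any simple undirected path whose first edge points into beta (i.e. leaves beta via a parent).
Parents of beta: {lam}.
Enumerating:
  P1: beta <- lam -> delta -> theta
That exhausts the simple backdoor paths. Count: 1.

1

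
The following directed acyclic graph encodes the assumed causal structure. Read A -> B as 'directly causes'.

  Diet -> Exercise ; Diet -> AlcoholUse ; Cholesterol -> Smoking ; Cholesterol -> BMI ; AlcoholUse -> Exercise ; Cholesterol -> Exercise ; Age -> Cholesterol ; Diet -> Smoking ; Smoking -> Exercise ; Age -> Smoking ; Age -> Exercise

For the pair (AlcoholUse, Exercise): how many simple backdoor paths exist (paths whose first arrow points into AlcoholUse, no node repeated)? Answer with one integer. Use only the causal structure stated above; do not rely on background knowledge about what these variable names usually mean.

A backdoor path from AlcoholUse to Exercise is any simple undirected path whose first edge points into AlcoholUse (i.e. leaves AlcoholUse via a parent).
Parents of AlcoholUse: {Diet}.
Enumerating:
  P1: AlcoholUse <- Diet -> Smoking <- Age -> Cholesterol -> Exercise
  P2: AlcoholUse <- Diet -> Smoking <- Age -> Exercise
  P3: AlcoholUse <- Diet -> Smoking <- Cholesterol <- Age -> Exercise
  P4: AlcoholUse <- Diet -> Smoking <- Cholesterol -> Exercise
  P5: AlcoholUse <- Diet -> Smoking -> Exercise
  P6: AlcoholUse <- Diet -> Exercise
That exhausts the simple backdoor paths. Count: 6.

6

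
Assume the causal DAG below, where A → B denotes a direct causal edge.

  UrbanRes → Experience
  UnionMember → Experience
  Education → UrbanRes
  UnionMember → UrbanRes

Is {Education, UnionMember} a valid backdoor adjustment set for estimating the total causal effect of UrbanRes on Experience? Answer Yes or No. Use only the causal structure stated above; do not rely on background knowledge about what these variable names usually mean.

Yes

Backdoor paths from UrbanRes to Experience (paths whose first edge points into UrbanRes):
  P1: UrbanRes <- UnionMember -> Experience
Condition 1 (no descendant of UrbanRes in the set): holds — descendants of UrbanRes are {Experience}; none are in {Education, UnionMember}.
Condition 2 (every backdoor path blocked by {Education, UnionMember}):
  P1: blocked at fork node UnionMember ∈ conditioning set.
{Education, UnionMember} satisfies the backdoor criterion.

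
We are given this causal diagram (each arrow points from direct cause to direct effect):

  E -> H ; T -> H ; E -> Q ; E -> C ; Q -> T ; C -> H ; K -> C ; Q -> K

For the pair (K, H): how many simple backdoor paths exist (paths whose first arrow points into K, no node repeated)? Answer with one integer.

A backdoor path from K to H is any simple undirected path whose first edge points into K (i.e. leaves K via a parent).
Parents of K: {Q}.
Enumerating:
  P1: K <- Q <- E -> C -> H
  P2: K <- Q <- E -> H
  P3: K <- Q -> T -> H
That exhausts the simple backdoor paths. Count: 3.

3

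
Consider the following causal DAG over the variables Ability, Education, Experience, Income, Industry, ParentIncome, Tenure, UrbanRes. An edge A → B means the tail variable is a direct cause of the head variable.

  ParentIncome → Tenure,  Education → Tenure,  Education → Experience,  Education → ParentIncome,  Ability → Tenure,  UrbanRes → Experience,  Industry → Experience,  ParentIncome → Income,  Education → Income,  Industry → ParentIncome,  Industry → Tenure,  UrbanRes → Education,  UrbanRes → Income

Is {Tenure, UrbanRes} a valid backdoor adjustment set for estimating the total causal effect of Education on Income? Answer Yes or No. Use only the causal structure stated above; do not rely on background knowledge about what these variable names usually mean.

Backdoor paths from Education to Income (paths whose first edge points into Education):
  P1: Education <- UrbanRes -> Experience <- Industry -> ParentIncome -> Income
  P2: Education <- UrbanRes -> Experience <- Industry -> Tenure <- ParentIncome -> Income
  P3: Education <- UrbanRes -> Income
Condition 1 (no descendant of Education in the set): FAILS — Tenure is a descendant of Education.
Condition 2 (every backdoor path blocked by {Tenure, UrbanRes}):
  P1: blocked at fork node UrbanRes ∈ conditioning set.
  P2: blocked at fork node UrbanRes ∈ conditioning set.
  P3: blocked at fork node UrbanRes ∈ conditioning set.
{Tenure, UrbanRes} does not satisfy the backdoor criterion.

No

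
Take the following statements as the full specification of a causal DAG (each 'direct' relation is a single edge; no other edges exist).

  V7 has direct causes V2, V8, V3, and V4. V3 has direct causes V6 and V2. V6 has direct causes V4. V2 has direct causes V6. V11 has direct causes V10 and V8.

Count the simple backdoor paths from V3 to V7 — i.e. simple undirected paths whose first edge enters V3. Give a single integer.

4

A backdoor path from V3 to V7 is any simple undirected path whose first edge points into V3 (i.e. leaves V3 via a parent).
Parents of V3: {V2, V6}.
Enumerating:
  P1: V3 <- V6 <- V4 -> V7
  P2: V3 <- V6 -> V2 -> V7
  P3: V3 <- V2 <- V6 <- V4 -> V7
  P4: V3 <- V2 -> V7
That exhausts the simple backdoor paths. Count: 4.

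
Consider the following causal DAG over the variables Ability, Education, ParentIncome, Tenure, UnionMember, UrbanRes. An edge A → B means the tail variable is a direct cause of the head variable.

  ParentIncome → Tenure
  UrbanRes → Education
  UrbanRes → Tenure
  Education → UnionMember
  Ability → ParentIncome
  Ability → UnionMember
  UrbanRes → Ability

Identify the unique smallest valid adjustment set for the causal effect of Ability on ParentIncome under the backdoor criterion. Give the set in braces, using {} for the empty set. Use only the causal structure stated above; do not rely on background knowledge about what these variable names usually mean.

Variables eligible for adjustment (non-descendants of Ability, excluding Ability and ParentIncome): {Education, UrbanRes}.
Backdoor paths from Ability to ParentIncome:
  P1: Ability <- UrbanRes -> Tenure <- ParentIncome
Each backdoor path contains an unconditioned collider, so every path is already blocked with the empty conditioning set:
  P1: blocked at collider Tenure (neither it nor any descendant is in the conditioning set).
The empty set is therefore the unique smallest valid set.

{}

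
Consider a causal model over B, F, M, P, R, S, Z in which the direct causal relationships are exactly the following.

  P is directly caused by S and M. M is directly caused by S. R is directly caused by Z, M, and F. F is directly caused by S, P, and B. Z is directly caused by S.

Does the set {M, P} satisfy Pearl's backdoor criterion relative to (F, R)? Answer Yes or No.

Backdoor paths from F to R (paths whose first edge points into F):
  P1: F <- S -> M -> R
  P2: F <- S -> P <- M -> R
  P3: F <- S -> Z -> R
  P4: F <- P <- S -> M -> R
  P5: F <- P <- S -> Z -> R
  P6: F <- P <- M <- S -> Z -> R
  P7: F <- P <- M -> R
Condition 1 (no descendant of F in the set): holds — descendants of F are {R}; none are in {M, P}.
Condition 2 (every backdoor path blocked by {M, P}):
  P1: blocked at chain node M ∈ conditioning set.
  P2: blocked at fork node M ∈ conditioning set.
  P3: open — no interior node is in the conditioning set.
  P4: blocked at chain node P ∈ conditioning set.
  P5: blocked at chain node P ∈ conditioning set.
  P6: blocked at chain node P ∈ conditioning set.
  P7: blocked at chain node P ∈ conditioning set.
{M, P} does not satisfy the backdoor criterion.

No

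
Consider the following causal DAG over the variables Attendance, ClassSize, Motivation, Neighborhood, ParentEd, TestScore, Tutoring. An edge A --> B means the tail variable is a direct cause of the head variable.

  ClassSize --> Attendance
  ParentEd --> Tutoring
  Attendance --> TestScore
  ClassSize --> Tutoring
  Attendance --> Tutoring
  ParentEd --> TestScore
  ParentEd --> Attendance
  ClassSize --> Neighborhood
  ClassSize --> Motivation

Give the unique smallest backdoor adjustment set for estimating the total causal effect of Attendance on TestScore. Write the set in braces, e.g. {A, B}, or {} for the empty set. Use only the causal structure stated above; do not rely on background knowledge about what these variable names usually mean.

Variables eligible for adjustment (non-descendants of Attendance, excluding Attendance and TestScore): {ClassSize, Motivation, Neighborhood, ParentEd}.
Backdoor paths from Attendance to TestScore:
  P1: Attendance <- ParentEd -> TestScore
  P2: Attendance <- ClassSize -> Tutoring <- ParentEd -> TestScore
The empty set is not sufficient: P1 (Attendance <- ParentEd -> TestScore) has no collider blocking it and no conditioned non-collider, so it is open.
Try {ParentEd}:
  P1: blocked at fork node ParentEd ∈ conditioning set.
  P2: blocked at collider Tutoring (neither it nor any descendant is in the conditioning set).
{ParentEd} contains no descendant of Attendance and blocks every backdoor path.
No other singleton works — e.g. {ClassSize} leaves P1 open — so {ParentEd} is the unique smallest valid adjustment set.

{ParentEd}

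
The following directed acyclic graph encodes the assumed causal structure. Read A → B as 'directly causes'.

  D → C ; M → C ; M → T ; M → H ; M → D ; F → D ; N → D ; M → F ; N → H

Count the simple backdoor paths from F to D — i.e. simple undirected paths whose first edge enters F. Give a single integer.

A backdoor path from F to D is any simple undirected path whose first edge points into F (i.e. leaves F via a parent).
Parents of F: {M}.
Enumerating:
  P1: F <- M -> D
  P2: F <- M -> C <- D
  P3: F <- M -> H <- N -> D
That exhausts the simple backdoor paths. Count: 3.

3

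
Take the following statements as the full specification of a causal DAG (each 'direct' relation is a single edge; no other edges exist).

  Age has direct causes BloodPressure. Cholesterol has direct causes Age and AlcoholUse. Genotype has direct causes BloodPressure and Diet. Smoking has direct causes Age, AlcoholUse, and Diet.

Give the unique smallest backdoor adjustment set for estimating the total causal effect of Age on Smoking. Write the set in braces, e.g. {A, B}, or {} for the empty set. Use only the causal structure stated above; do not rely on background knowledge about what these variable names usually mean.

Variables eligible for adjustment (non-descendants of Age, excluding Age and Smoking): {AlcoholUse, BloodPressure, Diet, Genotype}.
Backdoor paths from Age to Smoking:
  P1: Age <- BloodPressure -> Genotype <- Diet -> Smoking
Each backdoor path contains an unconditioned collider, so every path is already blocked with the empty conditioning set:
  P1: blocked at collider Genotype (neither it nor any descendant is in the conditioning set).
The empty set is therefore the unique smallest valid set.

{}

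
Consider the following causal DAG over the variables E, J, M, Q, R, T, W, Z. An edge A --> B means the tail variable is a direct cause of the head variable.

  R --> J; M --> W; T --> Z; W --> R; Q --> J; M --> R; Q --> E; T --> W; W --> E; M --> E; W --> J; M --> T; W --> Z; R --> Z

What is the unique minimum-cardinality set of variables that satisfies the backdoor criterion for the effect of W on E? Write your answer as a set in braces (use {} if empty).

Variables eligible for adjustment (non-descendants of W, excluding W and E): {M, Q, T}.
Backdoor paths from W to E:
  P1: W <- M -> T -> Z <- R -> J <- Q -> E
  P2: W <- M -> R -> J <- Q -> E
  P3: W <- M -> E
  P4: W <- T <- M -> R -> J <- Q -> E
  P5: W <- T <- M -> E
  P6: W <- T -> Z <- R <- M -> E
  P7: W <- T -> Z <- R -> J <- Q -> E
The empty set is not sufficient: P3 (W <- M -> E) has no collider blocking it and no conditioned non-collider, so it is open.
Try {M}:
  P1: blocked at fork node M ∈ conditioning set.
  P2: blocked at fork node M ∈ conditioning set.
  P3: blocked at fork node M ∈ conditioning set.
  P4: blocked at fork node M ∈ conditioning set.
  P5: blocked at fork node M ∈ conditioning set.
  P6: blocked at collider Z (neither it nor any descendant is in the conditioning set).
  P7: blocked at collider Z (neither it nor any descendant is in the conditioning set).
{M} contains no descendant of W and blocks every backdoor path.
No other singleton works — e.g. {T} leaves P3 open — so {M} is the unique smallest valid adjustment set.

{M}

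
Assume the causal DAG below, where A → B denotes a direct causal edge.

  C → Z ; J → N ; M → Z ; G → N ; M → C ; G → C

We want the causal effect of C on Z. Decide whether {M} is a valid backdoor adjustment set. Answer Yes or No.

Backdoor paths from C to Z (paths whose first edge points into C):
  P1: C <- M -> Z
Condition 1 (no descendant of C in the set): holds — descendants of C are {Z}; none are in {M}.
Condition 2 (every backdoor path blocked by {M}):
  P1: blocked at fork node M ∈ conditioning set.
{M} satisfies the backdoor criterion.

Yes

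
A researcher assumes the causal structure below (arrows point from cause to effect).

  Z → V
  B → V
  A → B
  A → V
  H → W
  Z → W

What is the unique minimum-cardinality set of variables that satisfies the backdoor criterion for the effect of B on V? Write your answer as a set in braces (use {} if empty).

{A}

Variables eligible for adjustment (non-descendants of B, excluding B and V): {A, H, W, Z}.
Backdoor paths from B to V:
  P1: B <- A -> V
The empty set is not sufficient: P1 (B <- A -> V) has no collider blocking it and no conditioned non-collider, so it is open.
Try {A}:
  P1: blocked at fork node A ∈ conditioning set.
{A} contains no descendant of B and blocks every backdoor path.
No other singleton works — e.g. {H} leaves P1 open — so {A} is the unique smallest valid adjustment set.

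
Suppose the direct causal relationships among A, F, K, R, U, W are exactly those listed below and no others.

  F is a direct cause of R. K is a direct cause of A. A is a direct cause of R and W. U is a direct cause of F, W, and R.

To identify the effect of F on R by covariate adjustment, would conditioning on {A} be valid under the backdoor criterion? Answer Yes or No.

Backdoor paths from F to R (paths whose first edge points into F):
  P1: F <- U -> R
  P2: F <- U -> W <- A -> R
Condition 1 (no descendant of F in the set): holds — descendants of F are {R}; none are in {A}.
Condition 2 (every backdoor path blocked by {A}):
  P1: open — no interior node is in the conditioning set.
  P2: blocked at collider W (neither it nor any descendant is in the conditioning set).
{A} does not satisfy the backdoor criterion.

No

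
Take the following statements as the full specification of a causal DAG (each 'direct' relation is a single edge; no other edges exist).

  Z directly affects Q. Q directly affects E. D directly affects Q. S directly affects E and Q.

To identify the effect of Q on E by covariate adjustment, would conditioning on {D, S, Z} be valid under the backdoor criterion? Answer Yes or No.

Backdoor paths from Q to E (paths whose first edge points into Q):
  P1: Q <- S -> E
Condition 1 (no descendant of Q in the set): holds — descendants of Q are {E}; none are in {D, S, Z}.
Condition 2 (every backdoor path blocked by {D, S, Z}):
  P1: blocked at fork node S ∈ conditioning set.
{D, S, Z} satisfies the backdoor criterion.

Yes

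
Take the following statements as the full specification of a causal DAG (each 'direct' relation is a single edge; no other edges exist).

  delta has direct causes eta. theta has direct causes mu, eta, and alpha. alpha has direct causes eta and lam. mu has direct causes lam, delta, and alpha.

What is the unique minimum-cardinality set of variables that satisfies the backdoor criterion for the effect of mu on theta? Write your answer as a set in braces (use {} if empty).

Variables eligible for adjustment (non-descendants of mu, excluding mu and theta): {alpha, delta, eta, lam}.
Backdoor paths from mu to theta:
  P1: mu <- lam -> alpha <- eta -> theta
  P2: mu <- lam -> alpha -> theta
  P3: mu <- alpha <- eta -> theta
  P4: mu <- alpha -> theta
  P5: mu <- delta <- eta -> alpha -> theta
  P6: mu <- delta <- eta -> theta
The empty set is not sufficient: P2 (mu <- lam -> alpha -> theta) has no collider blocking it and no conditioned non-collider, so it is open.
Try {alpha, eta}:
  P1: blocked at fork node eta ∈ conditioning set.
  P2: blocked at chain node alpha ∈ conditioning set.
  P3: blocked at chain node alpha ∈ conditioning set.
  P4: blocked at fork node alpha ∈ conditioning set.
  P5: blocked at fork node eta ∈ conditioning set.
  P6: blocked at fork node eta ∈ conditioning set.
{alpha, eta} contains no descendant of mu and blocks every backdoor path.
Every element of {alpha, eta} is needed (dropping alpha leaves P2 open; dropping eta leaves P1 open), so no proper subset is valid.
Among all size-2 subsets of the eligible variables, only {alpha, eta} blocks every backdoor path, so it is the unique smallest valid adjustment set.

{alpha, eta}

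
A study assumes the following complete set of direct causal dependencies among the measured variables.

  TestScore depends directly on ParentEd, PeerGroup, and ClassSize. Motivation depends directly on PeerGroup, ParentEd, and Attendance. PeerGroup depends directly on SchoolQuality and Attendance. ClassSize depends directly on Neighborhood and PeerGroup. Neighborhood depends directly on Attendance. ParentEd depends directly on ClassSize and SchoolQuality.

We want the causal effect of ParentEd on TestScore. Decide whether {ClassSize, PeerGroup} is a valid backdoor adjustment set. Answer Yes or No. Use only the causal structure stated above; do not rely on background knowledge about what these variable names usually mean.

Yes

Backdoor paths from ParentEd to TestScore (paths whose first edge points into ParentEd):
  P1: ParentEd <- SchoolQuality -> PeerGroup <- Attendance -> Neighborhood -> ClassSize -> TestScore
  P2: ParentEd <- SchoolQuality -> PeerGroup -> ClassSize -> TestScore
  P3: ParentEd <- SchoolQuality -> PeerGroup -> TestScore
  P4: ParentEd <- SchoolQuality -> PeerGroup -> Motivation <- Attendance -> Neighborhood -> ClassSize -> TestScore
  P5: ParentEd <- ClassSize <- Neighborhood <- Attendance -> PeerGroup -> TestScore
  P6: ParentEd <- ClassSize <- Neighborhood <- Attendance -> Motivation <- PeerGroup -> TestScore
  P7: ParentEd <- ClassSize <- PeerGroup -> TestScore
  P8: ParentEd <- ClassSize -> TestScore
Condition 1 (no descendant of ParentEd in the set): holds — descendants of ParentEd are {Motivation, TestScore}; none are in {ClassSize, PeerGroup}.
Condition 2 (every backdoor path blocked by {ClassSize, PeerGroup}):
  P1: blocked at chain node ClassSize ∈ conditioning set.
  P2: blocked at chain node PeerGroup ∈ conditioning set.
  P3: blocked at chain node PeerGroup ∈ conditioning set.
  P4: blocked at chain node PeerGroup ∈ conditioning set.
  P5: blocked at chain node ClassSize ∈ conditioning set.
  P6: blocked at chain node ClassSize ∈ conditioning set.
  P7: blocked at chain node ClassSize ∈ conditioning set.
  P8: blocked at fork node ClassSize ∈ conditioning set.
{ClassSize, PeerGroup} satisfies the backdoor criterion.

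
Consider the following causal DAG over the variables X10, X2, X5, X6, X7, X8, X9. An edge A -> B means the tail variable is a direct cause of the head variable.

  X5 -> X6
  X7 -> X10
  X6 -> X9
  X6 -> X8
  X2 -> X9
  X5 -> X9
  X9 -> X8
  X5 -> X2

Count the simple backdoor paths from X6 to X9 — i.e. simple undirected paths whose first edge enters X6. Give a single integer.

A backdoor path from X6 to X9 is any simple undirected path whose first edge points into X6 (i.e. leaves X6 via a parent).
Parents of X6: {X5}.
Enumerating:
  P1: X6 <- X5 -> X2 -> X9
  P2: X6 <- X5 -> X9
That exhausts the simple backdoor paths. Count: 2.

2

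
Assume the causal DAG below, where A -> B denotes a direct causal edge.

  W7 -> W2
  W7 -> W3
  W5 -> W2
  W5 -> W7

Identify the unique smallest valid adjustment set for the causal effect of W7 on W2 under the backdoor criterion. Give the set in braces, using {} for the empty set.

{W5}

Variables eligible for adjustment (non-descendants of W7, excluding W7 and W2): {W5}.
Backdoor paths from W7 to W2:
  P1: W7 <- W5 -> W2
The empty set is not sufficient: P1 (W7 <- W5 -> W2) has no collider blocking it and no conditioned non-collider, so it is open.
Try {W5}:
  P1: blocked at fork node W5 ∈ conditioning set.
{W5} contains no descendant of W7 and blocks every backdoor path.
{W5} is the unique smallest valid adjustment set.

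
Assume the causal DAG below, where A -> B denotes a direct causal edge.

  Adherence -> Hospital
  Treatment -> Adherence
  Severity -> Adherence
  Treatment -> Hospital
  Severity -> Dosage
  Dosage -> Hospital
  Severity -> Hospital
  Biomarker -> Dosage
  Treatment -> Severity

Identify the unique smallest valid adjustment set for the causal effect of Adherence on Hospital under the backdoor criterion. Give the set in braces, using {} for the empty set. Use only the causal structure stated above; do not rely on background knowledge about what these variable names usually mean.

{Severity, Treatment}

Variables eligible for adjustment (non-descendants of Adherence, excluding Adherence and Hospital): {Biomarker, Dosage, Severity, Treatment}.
Backdoor paths from Adherence to Hospital:
  P1: Adherence <- Treatment -> Severity -> Dosage -> Hospital
  P2: Adherence <- Treatment -> Severity -> Hospital
  P3: Adherence <- Treatment -> Hospital
  P4: Adherence <- Severity <- Treatment -> Hospital
  P5: Adherence <- Severity -> Dosage -> Hospital
  P6: Adherence <- Severity -> Hospital
The empty set is not sufficient: P1 (Adherence <- Treatment -> Severity -> Dosage -> Hospital) has no collider blocking it and no conditioned non-collider, so it is open.
Try {Severity, Treatment}:
  P1: blocked at fork node Treatment ∈ conditioning set.
  P2: blocked at fork node Treatment ∈ conditioning set.
  P3: blocked at fork node Treatment ∈ conditioning set.
  P4: blocked at chain node Severity ∈ conditioning set.
  P5: blocked at fork node Severity ∈ conditioning set.
  P6: blocked at fork node Severity ∈ conditioning set.
{Severity, Treatment} contains no descendant of Adherence and blocks every backdoor path.
Every element of {Severity, Treatment} is needed (dropping Severity leaves P5 open; dropping Treatment leaves P3 open), so no proper subset is valid.
Among all size-2 subsets of the eligible variables, only {Severity, Treatment} blocks every backdoor path, so it is the unique smallest valid adjustment set.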